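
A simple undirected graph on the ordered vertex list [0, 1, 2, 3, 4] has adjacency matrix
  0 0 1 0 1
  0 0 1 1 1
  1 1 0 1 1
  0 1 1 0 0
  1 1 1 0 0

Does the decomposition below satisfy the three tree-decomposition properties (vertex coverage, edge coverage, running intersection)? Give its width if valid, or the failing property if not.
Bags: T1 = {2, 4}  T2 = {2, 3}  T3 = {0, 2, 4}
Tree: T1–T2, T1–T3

A tree decomposition must satisfy three properties: every vertex lies in some bag; for every edge, both endpoints lie together in some bag; and for every vertex, the bags containing it form a connected subtree. Here vertex 1 appears in no bag, so the decomposition is invalid.

No — vertex 1 appears in no bag.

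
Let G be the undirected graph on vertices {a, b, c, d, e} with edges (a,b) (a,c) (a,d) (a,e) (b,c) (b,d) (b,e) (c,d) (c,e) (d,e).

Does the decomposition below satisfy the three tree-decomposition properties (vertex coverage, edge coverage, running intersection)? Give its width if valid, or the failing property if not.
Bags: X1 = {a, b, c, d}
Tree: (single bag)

A tree decomposition must satisfy three properties: every vertex lies in some bag; for every edge, both endpoints lie together in some bag; and for every vertex, the bags containing it form a connected subtree. Here vertex e appears in no bag, so the decomposition is invalid.

No — vertex e appears in no bag.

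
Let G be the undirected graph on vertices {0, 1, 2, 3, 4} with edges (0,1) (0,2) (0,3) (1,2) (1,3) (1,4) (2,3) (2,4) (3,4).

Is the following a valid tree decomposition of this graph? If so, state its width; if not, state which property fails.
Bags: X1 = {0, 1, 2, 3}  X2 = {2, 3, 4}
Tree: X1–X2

A tree decomposition must satisfy three properties: every vertex lies in some bag; for every edge, both endpoints lie together in some bag; and for every vertex, the bags containing it form a connected subtree. Here edge (1,4) lies in no bag, so the decomposition is invalid.

No — edge (1,4) lies in no bag.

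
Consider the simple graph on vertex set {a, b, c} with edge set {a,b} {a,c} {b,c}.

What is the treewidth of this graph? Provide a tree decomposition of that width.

Treewidth 2.
Bags: B1 = {a, b, c}
Tree: (single bag)

A single bag containing all 3 vertices is trivially a valid decomposition of width 2. On the other hand G contains the 3-clique {a, b, c}. A clique must lie in a single bag of any decomposition, so no decomposition can have width below 2. Hence tw(G) = 2 exactly.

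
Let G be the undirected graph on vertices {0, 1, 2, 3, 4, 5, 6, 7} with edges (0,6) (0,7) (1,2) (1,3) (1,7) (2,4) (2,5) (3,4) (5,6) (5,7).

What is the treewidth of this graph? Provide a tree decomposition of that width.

Treewidth 2.
Bags: B1 = {1, 3, 4}  B2 = {1, 2, 4}  B3 = {1, 2, 7}  B4 = {2, 5, 7}  B5 = {0, 5, 7}  B6 = {0, 5, 6}
Tree: B1–B2, B2–B3, B3–B4, B4–B5, B5–B6

The largest bag has 3 vertices, giving width 2; this decomposition certifies tw(G) ≤ 2. Since 3–4–2–1–3 is a cycle in G, G is not acyclic. Forests are exactly the graphs of treewidth ≤ 1, so tw(G) ≥ 2. The upper and lower bounds meet at 2, so that is the treewidth.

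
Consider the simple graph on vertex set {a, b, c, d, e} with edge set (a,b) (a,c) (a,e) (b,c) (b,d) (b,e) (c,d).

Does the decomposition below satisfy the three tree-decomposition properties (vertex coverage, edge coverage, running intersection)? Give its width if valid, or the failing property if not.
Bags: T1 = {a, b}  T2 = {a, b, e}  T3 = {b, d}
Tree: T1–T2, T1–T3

No — vertex c appears in no bag.

A tree decomposition must satisfy three properties: every vertex lies in some bag; for every edge, both endpoints lie together in some bag; and for every vertex, the bags containing it form a connected subtree. Here vertex c appears in no bag, so the decomposition is invalid.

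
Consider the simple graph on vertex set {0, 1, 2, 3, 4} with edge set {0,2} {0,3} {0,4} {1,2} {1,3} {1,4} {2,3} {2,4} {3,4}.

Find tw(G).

A width-3 tree decomposition is:
Bags: B1 = {0, 2, 3, 4}  B2 = {1, 2, 3, 4}
Tree: B1–B2
Every bag has size at most 4, so the width is 4 − 1 = 3 and tw(G) ≤ 3. For the lower bound, the 4 vertices {0, 2, 3, 4} are pairwise adjacent, and any tree decomposition puts a clique entirely inside one bag — forcing width ≥ 3. Hence tw(G) = 3 exactly.

3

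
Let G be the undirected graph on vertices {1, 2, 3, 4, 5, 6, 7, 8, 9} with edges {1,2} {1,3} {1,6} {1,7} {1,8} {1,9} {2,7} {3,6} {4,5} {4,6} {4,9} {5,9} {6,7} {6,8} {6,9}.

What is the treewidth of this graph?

2

A width-2 tree decomposition is:
Bags: B1 = {1, 6, 9}  B2 = {4, 6, 9}  B3 = {1, 6, 8}  B4 = {1, 6, 7}  B5 = {1, 3, 6}  B6 = {4, 5, 9}  B7 = {1, 2, 7}
Tree: B1–B2, B1–B3, B1–B4, B1–B5, B2–B6, B4–B7
The largest bag has 3 vertices, giving width 2; this decomposition certifies tw(G) ≤ 2. For the lower bound, the 3 vertices {1, 2, 7} are pairwise adjacent, and any tree decomposition puts a clique entirely inside one bag — forcing width ≥ 2. Therefore the treewidth is 2.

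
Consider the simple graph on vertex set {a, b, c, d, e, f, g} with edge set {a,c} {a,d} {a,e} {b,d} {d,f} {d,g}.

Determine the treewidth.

A width-1 tree decomposition is:
Bags: B1 = {d, f}  B2 = {a, d}  B3 = {a, e}  B4 = {b, d}  B5 = {a, c}  B6 = {d, g}
Tree: B1–B2, B2–B3, B1–B4, B3–B5, B1–B6
Every bag has size at most 2, so the width is 2 − 1 = 1 and tw(G) ≤ 1. Since G has at least one edge (e.g. d–f), it is not an edgeless graph, so tw(G) ≥ 1. Hence tw(G) = 1 exactly.

1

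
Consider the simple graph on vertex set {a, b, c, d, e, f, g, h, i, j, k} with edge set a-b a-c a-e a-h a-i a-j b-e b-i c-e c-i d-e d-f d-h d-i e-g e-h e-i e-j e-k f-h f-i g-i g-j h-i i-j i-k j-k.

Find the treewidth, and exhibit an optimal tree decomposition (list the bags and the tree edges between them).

Each bag holds 4 vertices, so the decomposition has width 3, which upper-bounds the treewidth. For the lower bound, the 4 vertices {d, e, h, i} are pairwise adjacent, and any tree decomposition puts a clique entirely inside one bag — forcing width ≥ 3. Hence tw(G) = 3 exactly.

Treewidth 3.
Bags: B1 = {a, e, h, i}  B2 = {d, e, h, i}  B3 = {a, e, i, j}  B4 = {d, f, h, i}  B5 = {a, b, e, i}  B6 = {e, i, j, k}  B7 = {a, c, e, i}  B8 = {e, g, i, j}
Tree: B1–B2, B1–B3, B2–B4, B1–B5, B3–B6, B5–B7, B6–B8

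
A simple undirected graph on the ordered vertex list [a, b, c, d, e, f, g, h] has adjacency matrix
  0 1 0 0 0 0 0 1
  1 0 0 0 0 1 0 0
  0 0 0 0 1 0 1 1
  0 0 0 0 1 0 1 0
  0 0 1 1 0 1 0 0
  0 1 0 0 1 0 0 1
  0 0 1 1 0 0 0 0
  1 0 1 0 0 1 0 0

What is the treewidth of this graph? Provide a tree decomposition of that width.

Treewidth 2.
Bags: B1 = {a, b, h}  B2 = {b, f, h}  B3 = {c, f, h}  B4 = {c, e, f}  B5 = {c, e, g}  B6 = {d, e, g}
Tree: B1–B2, B2–B3, B3–B4, B4–B5, B5–B6

Each bag holds 3 vertices, so the decomposition has width 2, which upper-bounds the treewidth. The edges a–b–f–h–a form a cycle, so G is not a tree and its treewidth is at least 2. Hence tw(G) = 2 exactly.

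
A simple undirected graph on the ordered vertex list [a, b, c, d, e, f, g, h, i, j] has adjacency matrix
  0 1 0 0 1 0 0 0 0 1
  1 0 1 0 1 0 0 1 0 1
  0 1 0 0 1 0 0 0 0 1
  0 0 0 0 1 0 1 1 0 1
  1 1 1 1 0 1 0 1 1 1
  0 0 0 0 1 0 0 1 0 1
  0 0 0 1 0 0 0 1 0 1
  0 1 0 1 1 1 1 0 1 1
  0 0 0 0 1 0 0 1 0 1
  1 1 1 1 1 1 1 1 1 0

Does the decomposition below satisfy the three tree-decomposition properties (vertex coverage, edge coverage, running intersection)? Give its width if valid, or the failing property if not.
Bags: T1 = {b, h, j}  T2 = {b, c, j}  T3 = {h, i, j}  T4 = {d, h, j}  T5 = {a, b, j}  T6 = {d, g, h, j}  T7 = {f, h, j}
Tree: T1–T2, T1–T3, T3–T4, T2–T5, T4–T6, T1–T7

No — vertex e appears in no bag.

A tree decomposition must satisfy three properties: every vertex lies in some bag; for every edge, both endpoints lie together in some bag; and for every vertex, the bags containing it form a connected subtree. Here vertex e appears in no bag, so the decomposition is invalid.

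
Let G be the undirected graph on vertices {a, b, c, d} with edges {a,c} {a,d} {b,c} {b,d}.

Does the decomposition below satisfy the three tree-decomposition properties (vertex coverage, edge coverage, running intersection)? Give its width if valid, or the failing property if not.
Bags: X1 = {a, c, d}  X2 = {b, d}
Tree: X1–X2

No — edge (c,b) lies in no bag.

A tree decomposition must satisfy three properties: every vertex lies in some bag; for every edge, both endpoints lie together in some bag; and for every vertex, the bags containing it form a connected subtree. Here edge (c,b) lies in no bag, so the decomposition is invalid.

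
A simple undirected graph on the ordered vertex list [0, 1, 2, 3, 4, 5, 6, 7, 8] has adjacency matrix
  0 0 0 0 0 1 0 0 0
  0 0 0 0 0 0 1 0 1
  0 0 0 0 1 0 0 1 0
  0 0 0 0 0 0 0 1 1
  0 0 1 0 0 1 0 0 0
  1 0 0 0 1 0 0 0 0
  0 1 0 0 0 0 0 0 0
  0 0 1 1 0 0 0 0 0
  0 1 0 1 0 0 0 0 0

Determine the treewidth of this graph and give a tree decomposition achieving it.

Each bag holds 2 vertices, so the decomposition has width 1, which upper-bounds the treewidth. G has an edge, so its treewidth is at least 1. Combining the bounds, tw(G) = 1.

Treewidth 1.
Bags: B1 = {1, 6}  B2 = {1, 8}  B3 = {3, 8}  B4 = {3, 7}  B5 = {2, 7}  B6 = {2, 4}  B7 = {4, 5}  B8 = {0, 5}
Tree: B1–B2, B2–B3, B3–B4, B4–B5, B5–B6, B6–B7, B7–B8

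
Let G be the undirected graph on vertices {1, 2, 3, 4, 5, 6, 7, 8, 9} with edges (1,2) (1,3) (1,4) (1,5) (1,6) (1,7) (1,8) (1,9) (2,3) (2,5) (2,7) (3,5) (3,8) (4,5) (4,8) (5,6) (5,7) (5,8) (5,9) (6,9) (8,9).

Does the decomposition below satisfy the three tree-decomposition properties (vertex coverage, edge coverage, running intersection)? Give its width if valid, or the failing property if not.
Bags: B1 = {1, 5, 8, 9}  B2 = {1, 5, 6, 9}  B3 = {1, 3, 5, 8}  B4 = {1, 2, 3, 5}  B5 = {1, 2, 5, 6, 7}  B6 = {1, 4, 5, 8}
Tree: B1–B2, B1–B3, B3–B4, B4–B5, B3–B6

A tree decomposition must satisfy three properties: every vertex lies in some bag; for every edge, both endpoints lie together in some bag; and for every vertex, the bags containing it form a connected subtree. Here bags containing vertex 6 are not connected in the tree, so the decomposition is invalid.

No — bags containing vertex 6 are not connected in the tree.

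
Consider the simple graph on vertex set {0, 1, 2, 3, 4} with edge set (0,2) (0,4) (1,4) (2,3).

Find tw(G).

A width-1 tree decomposition is:
Bags: B1 = {1, 4}  B2 = {0, 4}  B3 = {0, 2}  B4 = {2, 3}
Tree: B1–B2, B2–B3, B3–B4
The largest bag has 2 vertices, giving width 1; this decomposition certifies tw(G) ≤ 1. Any graph with an edge has treewidth ≥ 1, and G has the edge 1–4. Hence tw(G) = 1 exactly.

1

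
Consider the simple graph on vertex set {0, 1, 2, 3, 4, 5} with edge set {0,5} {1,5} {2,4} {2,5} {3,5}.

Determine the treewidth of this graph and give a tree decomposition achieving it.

Each bag holds 2 vertices, so the decomposition has width 1, which upper-bounds the treewidth. Since G has at least one edge (e.g. 4–2), it is not an edgeless graph, so tw(G) ≥ 1. Combining the bounds, tw(G) = 1.

Treewidth 1.
Bags: B1 = {2, 4}  B2 = {2, 5}  B3 = {3, 5}  B4 = {0, 5}  B5 = {1, 5}
Tree: B1–B2, B2–B3, B2–B4, B4–B5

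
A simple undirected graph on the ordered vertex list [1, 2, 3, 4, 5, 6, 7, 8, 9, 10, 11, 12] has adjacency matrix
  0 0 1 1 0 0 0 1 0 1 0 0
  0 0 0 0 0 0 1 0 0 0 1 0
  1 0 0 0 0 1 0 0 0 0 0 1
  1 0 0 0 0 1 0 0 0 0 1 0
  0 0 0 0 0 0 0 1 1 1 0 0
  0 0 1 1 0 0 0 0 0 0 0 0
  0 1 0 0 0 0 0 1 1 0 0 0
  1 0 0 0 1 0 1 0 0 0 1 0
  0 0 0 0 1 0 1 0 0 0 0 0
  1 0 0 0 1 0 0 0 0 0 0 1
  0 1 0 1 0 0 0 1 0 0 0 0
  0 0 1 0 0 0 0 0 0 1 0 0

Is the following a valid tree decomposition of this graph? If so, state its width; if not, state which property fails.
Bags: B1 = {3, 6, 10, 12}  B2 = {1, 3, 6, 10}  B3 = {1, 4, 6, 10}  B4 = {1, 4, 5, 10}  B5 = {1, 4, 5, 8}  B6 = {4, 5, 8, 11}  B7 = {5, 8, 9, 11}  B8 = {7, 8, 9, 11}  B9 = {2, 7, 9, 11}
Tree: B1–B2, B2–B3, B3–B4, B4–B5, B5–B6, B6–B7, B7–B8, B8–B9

Every vertex of G appears in some bag (union = {1, 2, 3, 4, 5, 6, 7, 8, 9, 10, 11, 12}); every edge is covered by a bag; and for each vertex v the set of bags containing v is connected in the bag tree. The decomposition is therefore valid. The largest bag has 4 vertices, so the width is 3.

Yes; width 3.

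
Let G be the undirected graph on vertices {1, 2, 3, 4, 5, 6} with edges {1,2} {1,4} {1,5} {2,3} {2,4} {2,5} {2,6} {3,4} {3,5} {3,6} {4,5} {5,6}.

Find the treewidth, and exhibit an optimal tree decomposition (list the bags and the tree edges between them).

Every bag has size at most 4, so the width is 4 − 1 = 3 and tw(G) ≤ 3. For the lower bound, the 4 vertices {1, 2, 4, 5} are pairwise adjacent, and any tree decomposition puts a clique entirely inside one bag — forcing width ≥ 3. The upper and lower bounds meet at 3, so that is the treewidth.

Treewidth 3.
Bags: B1 = {2, 3, 4, 5}  B2 = {2, 3, 5, 6}  B3 = {1, 2, 4, 5}
Tree: B1–B2, B1–B3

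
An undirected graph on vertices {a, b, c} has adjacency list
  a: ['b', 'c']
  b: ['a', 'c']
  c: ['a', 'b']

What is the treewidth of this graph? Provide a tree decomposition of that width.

With just one bag of size 3, the width is 3 − 1 = 2, so tw(G) ≤ 2. Conversely, {a, b, c} is a clique of size 3, and the vertices of any clique must share a bag in every tree decomposition; so some bag has ≥ 3 vertices and tw(G) ≥ 2. Therefore the treewidth is 2.

Treewidth 2.
One such decomposition:
Bags: B1 = {a, b, c}
Tree: (single bag)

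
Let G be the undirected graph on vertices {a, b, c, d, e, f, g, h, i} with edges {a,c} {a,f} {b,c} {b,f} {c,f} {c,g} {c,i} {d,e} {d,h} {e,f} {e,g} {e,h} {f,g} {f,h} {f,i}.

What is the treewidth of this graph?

A width-2 tree decomposition is:
Bags: B1 = {e, f, g}  B2 = {e, f, h}  B3 = {d, e, h}  B4 = {c, f, g}  B5 = {a, c, f}  B6 = {c, f, i}  B7 = {b, c, f}
Tree: B1–B2, B2–B3, B1–B4, B4–B5, B4–B6, B6–B7
Every bag has size at most 3, so the width is 3 − 1 = 2 and tw(G) ≤ 2. On the other hand G contains the 3-clique {d, e, h}. A clique must lie in a single bag of any decomposition, so no decomposition can have width below 2. Combining the bounds, tw(G) = 2.

2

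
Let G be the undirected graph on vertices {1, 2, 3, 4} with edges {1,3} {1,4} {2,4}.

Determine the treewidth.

A width-1 tree decomposition is:
Bags: B1 = {2, 4}  B2 = {1, 4}  B3 = {1, 3}
Tree: B1–B2, B2–B3
The largest bag has 2 vertices, giving width 1; this decomposition certifies tw(G) ≤ 1. Any graph with an edge has treewidth ≥ 1, and G has the edge 2–4. Hence tw(G) = 1 exactly.

1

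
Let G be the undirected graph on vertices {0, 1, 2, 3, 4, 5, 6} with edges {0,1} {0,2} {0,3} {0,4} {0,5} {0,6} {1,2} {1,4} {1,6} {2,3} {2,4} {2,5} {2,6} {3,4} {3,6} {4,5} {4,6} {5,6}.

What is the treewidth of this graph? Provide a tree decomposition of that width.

The largest bag has 5 vertices, giving width 4; this decomposition certifies tw(G) ≤ 4. Conversely, {0, 1, 2, 4, 6} is a clique of size 5, and the vertices of any clique must share a bag in every tree decomposition; so some bag has ≥ 5 vertices and tw(G) ≥ 4. Therefore the treewidth is 4.

Treewidth 4.
One optimal decomposition is:
Bags: B1 = {0, 2, 4, 5, 6}  B2 = {0, 2, 3, 4, 6}  B3 = {0, 1, 2, 4, 6}
Tree: B1–B2, B1–B3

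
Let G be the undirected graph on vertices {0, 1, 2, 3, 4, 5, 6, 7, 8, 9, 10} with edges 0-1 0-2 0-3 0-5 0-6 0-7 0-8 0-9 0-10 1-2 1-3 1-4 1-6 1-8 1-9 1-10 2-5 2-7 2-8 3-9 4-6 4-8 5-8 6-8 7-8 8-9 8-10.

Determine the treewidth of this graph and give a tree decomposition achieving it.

Treewidth 3.
Bags: B1 = {0, 1, 2, 8}  B2 = {0, 1, 8, 9}  B3 = {0, 1, 6, 8}  B4 = {0, 2, 5, 8}  B5 = {0, 1, 8, 10}  B6 = {0, 2, 7, 8}  B7 = {1, 4, 6, 8}  B8 = {0, 1, 3, 9}
Tree: B1–B2, B2–B3, B1–B4, B2–B5, B1–B6, B3–B7, B2–B8

Every bag has size at most 4, so the width is 4 − 1 = 3 and tw(G) ≤ 3. Conversely, {0, 1, 8, 9} is a clique of size 4, and the vertices of any clique must share a bag in every tree decomposition; so some bag has ≥ 4 vertices and tw(G) ≥ 3. The upper and lower bounds meet at 3, so that is the treewidth.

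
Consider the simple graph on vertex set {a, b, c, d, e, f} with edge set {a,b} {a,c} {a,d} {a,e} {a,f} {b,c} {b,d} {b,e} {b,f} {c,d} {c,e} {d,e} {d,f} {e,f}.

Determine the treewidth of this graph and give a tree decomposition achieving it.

Treewidth 4.
One such decomposition:
Bags: B1 = {a, b, c, d, e}  B2 = {a, b, d, e, f}
Tree: B1–B2

The largest bag has 5 vertices, giving width 4; this decomposition certifies tw(G) ≤ 4. Conversely, {a, b, c, d, e} is a clique of size 5, and the vertices of any clique must share a bag in every tree decomposition; so some bag has ≥ 5 vertices and tw(G) ≥ 4. Hence tw(G) = 4 exactly.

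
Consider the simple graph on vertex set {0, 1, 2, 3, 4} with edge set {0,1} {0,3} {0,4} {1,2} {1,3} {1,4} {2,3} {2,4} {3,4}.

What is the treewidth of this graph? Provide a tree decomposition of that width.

Each bag holds 4 vertices, so the decomposition has width 3, which upper-bounds the treewidth. On the other hand G contains the 4-clique {0, 1, 3, 4}. A clique must lie in a single bag of any decomposition, so no decomposition can have width below 3. Therefore the treewidth is 3.

Treewidth 3.
One such decomposition:
Bags: B1 = {0, 1, 3, 4}  B2 = {1, 2, 3, 4}
Tree: B1–B2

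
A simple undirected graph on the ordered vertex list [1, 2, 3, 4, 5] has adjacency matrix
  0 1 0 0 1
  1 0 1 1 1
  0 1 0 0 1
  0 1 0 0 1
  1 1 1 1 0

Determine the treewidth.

2

A width-2 tree decomposition is:
Bags: B1 = {1, 2, 5}  B2 = {2, 3, 5}  B3 = {2, 4, 5}
Tree: B1–B2, B2–B3
The largest bag has 3 vertices, giving width 2; this decomposition certifies tw(G) ≤ 2. Conversely, {1, 2, 5} is a clique of size 3, and the vertices of any clique must share a bag in every tree decomposition; so some bag has ≥ 3 vertices and tw(G) ≥ 2. Hence tw(G) = 2 exactly.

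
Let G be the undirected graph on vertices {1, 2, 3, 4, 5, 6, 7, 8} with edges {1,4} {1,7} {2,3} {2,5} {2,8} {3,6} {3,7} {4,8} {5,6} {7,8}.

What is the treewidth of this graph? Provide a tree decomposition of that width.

Every bag has size at most 3, so the width is 3 − 1 = 2 and tw(G) ≤ 2. Since 1–4–8–7–1 is a cycle in G, G is not acyclic. Forests are exactly the graphs of treewidth ≤ 1, so tw(G) ≥ 2. Hence tw(G) = 2 exactly.

Treewidth 2.
One optimal decomposition is:
Bags: B1 = {1, 4, 7}  B2 = {4, 7, 8}  B3 = {3, 7, 8}  B4 = {2, 3, 8}  B5 = {2, 3, 6}  B6 = {2, 5, 6}
Tree: B1–B2, B2–B3, B3–B4, B4–B5, B5–B6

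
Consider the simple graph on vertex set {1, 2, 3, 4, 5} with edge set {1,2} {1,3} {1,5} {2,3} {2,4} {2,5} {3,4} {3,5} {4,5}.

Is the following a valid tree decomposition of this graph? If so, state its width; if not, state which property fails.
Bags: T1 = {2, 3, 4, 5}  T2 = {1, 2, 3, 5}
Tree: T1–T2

Every vertex of G appears in some bag (union = {1, 2, 3, 4, 5}); every edge is covered by a bag; and for each vertex v the set of bags containing v is connected in the bag tree. The decomposition is therefore valid. The largest bag has 4 vertices, so the width is 3.

Yes; width 3.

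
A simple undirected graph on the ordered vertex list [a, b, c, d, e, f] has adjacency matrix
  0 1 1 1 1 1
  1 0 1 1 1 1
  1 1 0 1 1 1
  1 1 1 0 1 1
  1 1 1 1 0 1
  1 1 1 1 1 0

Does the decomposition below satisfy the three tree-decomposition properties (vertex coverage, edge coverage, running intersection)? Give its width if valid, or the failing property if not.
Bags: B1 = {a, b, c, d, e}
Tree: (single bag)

No — vertex f appears in no bag.

A tree decomposition must satisfy three properties: every vertex lies in some bag; for every edge, both endpoints lie together in some bag; and for every vertex, the bags containing it form a connected subtree. Here vertex f appears in no bag, so the decomposition is invalid.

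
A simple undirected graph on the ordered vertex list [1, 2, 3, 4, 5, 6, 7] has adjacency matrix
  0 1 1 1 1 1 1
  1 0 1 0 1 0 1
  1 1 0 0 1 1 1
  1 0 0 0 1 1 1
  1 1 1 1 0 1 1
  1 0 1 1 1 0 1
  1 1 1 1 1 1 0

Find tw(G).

A width-4 tree decomposition is:
Bags: B1 = {1, 3, 5, 6, 7}  B2 = {1, 4, 5, 6, 7}  B3 = {1, 2, 3, 5, 7}
Tree: B1–B2, B1–B3
Every bag has size at most 5, so the width is 5 − 1 = 4 and tw(G) ≤ 4. On the other hand G contains the 5-clique {1, 2, 3, 5, 7}. A clique must lie in a single bag of any decomposition, so no decomposition can have width below 4. Therefore the treewidth is 4.

4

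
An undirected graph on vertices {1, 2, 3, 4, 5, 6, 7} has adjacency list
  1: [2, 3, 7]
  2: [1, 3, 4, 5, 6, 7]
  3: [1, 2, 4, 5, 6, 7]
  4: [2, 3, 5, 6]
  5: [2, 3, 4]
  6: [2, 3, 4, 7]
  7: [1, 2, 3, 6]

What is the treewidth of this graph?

3

A width-3 tree decomposition is:
Bags: B1 = {2, 3, 6, 7}  B2 = {1, 2, 3, 7}  B3 = {2, 3, 4, 6}  B4 = {2, 3, 4, 5}
Tree: B1–B2, B1–B3, B3–B4
Every bag has size at most 4, so the width is 4 − 1 = 3 and tw(G) ≤ 3. For the lower bound, the 4 vertices {1, 2, 3, 7} are pairwise adjacent, and any tree decomposition puts a clique entirely inside one bag — forcing width ≥ 3. The upper and lower bounds meet at 3, so that is the treewidth.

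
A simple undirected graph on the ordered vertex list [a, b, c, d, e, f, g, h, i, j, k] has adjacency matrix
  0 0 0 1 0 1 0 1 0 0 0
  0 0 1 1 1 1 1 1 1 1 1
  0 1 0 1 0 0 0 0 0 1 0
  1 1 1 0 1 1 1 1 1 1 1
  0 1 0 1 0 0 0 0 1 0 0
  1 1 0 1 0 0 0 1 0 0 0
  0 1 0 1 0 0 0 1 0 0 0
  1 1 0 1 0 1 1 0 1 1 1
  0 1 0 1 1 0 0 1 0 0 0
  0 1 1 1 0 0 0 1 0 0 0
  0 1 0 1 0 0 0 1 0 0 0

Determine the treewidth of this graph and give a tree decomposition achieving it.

Treewidth 3.
One optimal decomposition is:
Bags: B1 = {b, d, h, j}  B2 = {b, d, f, h}  B3 = {a, d, f, h}  B4 = {b, d, g, h}  B5 = {b, c, d, j}  B6 = {b, d, h, k}  B7 = {b, d, h, i}  B8 = {b, d, e, i}
Tree: B1–B2, B2–B3, B1–B4, B1–B5, B2–B6, B2–B7, B7–B8

Each bag holds 4 vertices, so the decomposition has width 3, which upper-bounds the treewidth. Conversely, {a, d, f, h} is a clique of size 4, and the vertices of any clique must share a bag in every tree decomposition; so some bag has ≥ 4 vertices and tw(G) ≥ 3. Therefore the treewidth is 3.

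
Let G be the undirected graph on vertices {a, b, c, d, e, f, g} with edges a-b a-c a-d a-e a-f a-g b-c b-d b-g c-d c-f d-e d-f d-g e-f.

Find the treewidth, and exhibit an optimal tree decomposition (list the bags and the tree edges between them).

Every bag has size at most 4, so the width is 4 − 1 = 3 and tw(G) ≤ 3. Conversely, {a, b, d, g} is a clique of size 4, and the vertices of any clique must share a bag in every tree decomposition; so some bag has ≥ 4 vertices and tw(G) ≥ 3. The upper and lower bounds meet at 3, so that is the treewidth.

Treewidth 3.
Bags: B1 = {a, b, c, d}  B2 = {a, c, d, f}  B3 = {a, d, e, f}  B4 = {a, b, d, g}
Tree: B1–B2, B2–B3, B1–B4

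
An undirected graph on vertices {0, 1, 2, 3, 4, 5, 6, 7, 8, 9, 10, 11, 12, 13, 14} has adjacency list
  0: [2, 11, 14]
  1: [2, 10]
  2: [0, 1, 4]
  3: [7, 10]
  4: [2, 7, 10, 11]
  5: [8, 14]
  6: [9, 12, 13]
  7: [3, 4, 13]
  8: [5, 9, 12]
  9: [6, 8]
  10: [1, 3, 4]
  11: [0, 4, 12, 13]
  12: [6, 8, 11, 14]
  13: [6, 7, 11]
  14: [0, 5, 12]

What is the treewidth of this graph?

3

A width-3 tree decomposition is:
Bags: B1 = {1, 2, 3, 10}  B2 = {2, 3, 4, 10}  B3 = {2, 3, 4, 7}  B4 = {0, 2, 4, 7}  B5 = {0, 4, 7, 11}  B6 = {0, 7, 11, 13}  B7 = {0, 11, 13, 14}  B8 = {11, 12, 13, 14}  B9 = {6, 12, 13, 14}  B10 = {5, 6, 12, 14}  B11 = {5, 6, 8, 12}  B12 = {5, 6, 8, 9}
Tree: B1–B2, B2–B3, B3–B4, B4–B5, B5–B6, B6–B7, B7–B8, B8–B9, B9–B10, B10–B11, B11–B12
The largest bag has 4 vertices, giving width 3; this decomposition certifies tw(G) ≤ 3. For the lower bound: the 4 vertex sets {1,3,10}, {2}, {4}, {0,7,11,13} are disjoint, each induces a connected subgraph, and every pair is joined by at least one edge of G. Contracting each set to a single vertex therefore yields K_{4} as a minor, and since treewidth is minor-monotone, tw(G) ≥ tw(K_{4}) = 3. Hence tw(G) = 3 exactly.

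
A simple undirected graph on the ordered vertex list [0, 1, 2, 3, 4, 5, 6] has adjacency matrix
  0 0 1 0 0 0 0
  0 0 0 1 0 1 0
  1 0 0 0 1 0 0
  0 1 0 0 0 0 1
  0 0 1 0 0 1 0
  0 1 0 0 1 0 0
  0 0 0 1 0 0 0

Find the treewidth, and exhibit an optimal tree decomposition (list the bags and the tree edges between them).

Each bag holds 2 vertices, so the decomposition has width 1, which upper-bounds the treewidth. Since G has at least one edge (e.g. 6–3), it is not an edgeless graph, so tw(G) ≥ 1. The upper and lower bounds meet at 1, so that is the treewidth.

Treewidth 1.
One such decomposition:
Bags: B1 = {3, 6}  B2 = {1, 3}  B3 = {1, 5}  B4 = {4, 5}  B5 = {2, 4}  B6 = {0, 2}
Tree: B1–B2, B2–B3, B3–B4, B4–B5, B5–B6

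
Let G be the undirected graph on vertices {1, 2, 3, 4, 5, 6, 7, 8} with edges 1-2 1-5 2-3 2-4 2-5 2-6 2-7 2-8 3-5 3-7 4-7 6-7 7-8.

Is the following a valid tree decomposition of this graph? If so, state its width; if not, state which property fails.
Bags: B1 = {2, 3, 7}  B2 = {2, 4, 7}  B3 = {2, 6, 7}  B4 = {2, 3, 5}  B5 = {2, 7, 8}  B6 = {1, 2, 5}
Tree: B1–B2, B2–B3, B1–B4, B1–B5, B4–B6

Yes; width 2.

Every vertex of G appears in some bag (union = {1, 2, 3, 4, 5, 6, 7, 8}); every edge is covered by a bag; and for each vertex v the set of bags containing v is connected in the bag tree. The decomposition is therefore valid. The largest bag has 3 vertices, so the width is 2.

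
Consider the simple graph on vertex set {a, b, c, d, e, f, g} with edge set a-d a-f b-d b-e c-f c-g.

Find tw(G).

A width-1 tree decomposition is:
Bags: B1 = {b, e}  B2 = {b, d}  B3 = {a, d}  B4 = {a, f}  B5 = {c, f}  B6 = {c, g}
Tree: B1–B2, B2–B3, B3–B4, B4–B5, B5–B6
Every bag has size at most 2, so the width is 2 − 1 = 1 and tw(G) ≤ 1. Since G has at least one edge (e.g. e–b), it is not an edgeless graph, so tw(G) ≥ 1. Hence tw(G) = 1 exactly.

1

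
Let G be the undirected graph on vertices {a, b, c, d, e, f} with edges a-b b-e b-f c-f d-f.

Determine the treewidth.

1

A width-1 tree decomposition is:
Bags: B1 = {b, e}  B2 = {a, b}  B3 = {b, f}  B4 = {c, f}  B5 = {d, f}
Tree: B1–B2, B1–B3, B3–B4, B4–B5
Each bag holds 2 vertices, so the decomposition has width 1, which upper-bounds the treewidth. G has an edge, so its treewidth is at least 1. Therefore the treewidth is 1.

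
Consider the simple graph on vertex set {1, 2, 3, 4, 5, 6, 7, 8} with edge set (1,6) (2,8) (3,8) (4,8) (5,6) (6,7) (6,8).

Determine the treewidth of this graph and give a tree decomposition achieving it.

Treewidth 1.
One such decomposition:
Bags: B1 = {1, 6}  B2 = {5, 6}  B3 = {6, 8}  B4 = {3, 8}  B5 = {2, 8}  B6 = {6, 7}  B7 = {4, 8}
Tree: B1–B2, B2–B3, B3–B4, B3–B5, B3–B6, B5–B7

Every bag has size at most 2, so the width is 2 − 1 = 1 and tw(G) ≤ 1. Since G has at least one edge (e.g. 6–1), it is not an edgeless graph, so tw(G) ≥ 1. Hence tw(G) = 1 exactly.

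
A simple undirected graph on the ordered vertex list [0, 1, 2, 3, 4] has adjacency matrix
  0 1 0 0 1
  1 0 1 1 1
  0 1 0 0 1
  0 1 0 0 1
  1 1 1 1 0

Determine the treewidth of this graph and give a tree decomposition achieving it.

Treewidth 2.
One optimal decomposition is:
Bags: B1 = {1, 2, 4}  B2 = {0, 1, 4}  B3 = {1, 3, 4}
Tree: B1–B2, B1–B3

Every bag has size at most 3, so the width is 3 − 1 = 2 and tw(G) ≤ 2. Conversely, {0, 1, 4} is a clique of size 3, and the vertices of any clique must share a bag in every tree decomposition; so some bag has ≥ 3 vertices and tw(G) ≥ 2. Therefore the treewidth is 2.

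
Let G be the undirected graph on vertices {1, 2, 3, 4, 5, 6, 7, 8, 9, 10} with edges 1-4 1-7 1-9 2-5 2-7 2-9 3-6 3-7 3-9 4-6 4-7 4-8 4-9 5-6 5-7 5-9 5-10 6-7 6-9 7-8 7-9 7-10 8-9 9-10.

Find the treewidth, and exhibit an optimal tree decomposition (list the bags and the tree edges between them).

The largest bag has 4 vertices, giving width 3; this decomposition certifies tw(G) ≤ 3. Conversely, {2, 5, 7, 9} is a clique of size 4, and the vertices of any clique must share a bag in every tree decomposition; so some bag has ≥ 4 vertices and tw(G) ≥ 3. Hence tw(G) = 3 exactly.

Treewidth 3.
One such decomposition:
Bags: B1 = {4, 6, 7, 9}  B2 = {5, 6, 7, 9}  B3 = {4, 7, 8, 9}  B4 = {3, 6, 7, 9}  B5 = {2, 5, 7, 9}  B6 = {5, 7, 9, 10}  B7 = {1, 4, 7, 9}
Tree: B1–B2, B1–B3, B1–B4, B2–B5, B2–B6, B1–B7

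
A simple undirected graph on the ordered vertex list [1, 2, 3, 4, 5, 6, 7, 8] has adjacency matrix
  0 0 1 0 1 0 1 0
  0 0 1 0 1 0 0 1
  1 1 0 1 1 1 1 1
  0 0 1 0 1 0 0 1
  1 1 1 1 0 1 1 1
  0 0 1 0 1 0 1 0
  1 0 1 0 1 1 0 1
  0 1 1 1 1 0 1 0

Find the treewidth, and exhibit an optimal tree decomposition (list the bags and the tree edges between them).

Every bag has size at most 4, so the width is 4 − 1 = 3 and tw(G) ≤ 3. Conversely, {2, 3, 5, 8} is a clique of size 4, and the vertices of any clique must share a bag in every tree decomposition; so some bag has ≥ 4 vertices and tw(G) ≥ 3. Therefore the treewidth is 3.

Treewidth 3.
One such decomposition:
Bags: B1 = {3, 5, 6, 7}  B2 = {3, 5, 7, 8}  B3 = {2, 3, 5, 8}  B4 = {1, 3, 5, 7}  B5 = {3, 4, 5, 8}
Tree: B1–B2, B2–B3, B1–B4, B3–B5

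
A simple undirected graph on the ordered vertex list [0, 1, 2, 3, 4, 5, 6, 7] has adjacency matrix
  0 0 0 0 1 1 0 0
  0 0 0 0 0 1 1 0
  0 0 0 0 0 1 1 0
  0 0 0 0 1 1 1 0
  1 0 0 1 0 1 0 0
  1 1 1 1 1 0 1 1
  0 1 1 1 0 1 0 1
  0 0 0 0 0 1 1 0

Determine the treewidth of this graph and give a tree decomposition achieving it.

Treewidth 2.
One optimal decomposition is:
Bags: B1 = {5, 6, 7}  B2 = {1, 5, 6}  B3 = {3, 5, 6}  B4 = {3, 4, 5}  B5 = {0, 4, 5}  B6 = {2, 5, 6}
Tree: B1–B2, B1–B3, B3–B4, B4–B5, B1–B6

The largest bag has 3 vertices, giving width 2; this decomposition certifies tw(G) ≤ 2. Conversely, {0, 4, 5} is a clique of size 3, and the vertices of any clique must share a bag in every tree decomposition; so some bag has ≥ 3 vertices and tw(G) ≥ 2. Therefore the treewidth is 2.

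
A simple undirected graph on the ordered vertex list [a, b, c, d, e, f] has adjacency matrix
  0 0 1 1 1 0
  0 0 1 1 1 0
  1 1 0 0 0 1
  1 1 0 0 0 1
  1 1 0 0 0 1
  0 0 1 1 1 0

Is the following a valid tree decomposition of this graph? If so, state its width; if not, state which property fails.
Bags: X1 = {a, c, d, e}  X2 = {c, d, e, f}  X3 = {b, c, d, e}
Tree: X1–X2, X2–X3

Yes; width 3.

Vertex coverage: the bags together contain {a, b, c, d, e, f}, the full vertex set. Edge coverage: each edge of G has both endpoints in at least one bag. Running intersection: for every vertex, the bags containing it form a connected subtree. All three properties hold, so this is a valid tree decomposition of width max|bag| − 1 = 3, and hence tw(G) ≤ 3.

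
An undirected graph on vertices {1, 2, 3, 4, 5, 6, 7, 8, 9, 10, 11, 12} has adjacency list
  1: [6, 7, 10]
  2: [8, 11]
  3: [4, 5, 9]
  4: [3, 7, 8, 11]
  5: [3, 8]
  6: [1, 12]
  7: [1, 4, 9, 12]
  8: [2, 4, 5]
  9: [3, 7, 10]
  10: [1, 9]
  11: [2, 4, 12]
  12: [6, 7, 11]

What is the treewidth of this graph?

A width-3 tree decomposition is:
Bags: B1 = {2, 5, 8, 11}  B2 = {4, 5, 8, 11}  B3 = {3, 4, 5, 11}  B4 = {3, 4, 11, 12}  B5 = {3, 4, 7, 12}  B6 = {3, 7, 9, 12}  B7 = {6, 7, 9, 12}  B8 = {1, 6, 7, 9}  B9 = {1, 6, 9, 10}
Tree: B1–B2, B2–B3, B3–B4, B4–B5, B5–B6, B6–B7, B7–B8, B8–B9
Every bag has size at most 4, so the width is 4 − 1 = 3 and tw(G) ≤ 3. For the lower bound: the 4 vertex sets {2,5,8}, {11}, {4}, {3,7,9,12} are disjoint, each induces a connected subgraph, and every pair is joined by at least one edge of G. Contracting each set to a single vertex therefore yields K_{4} as a minor, and since treewidth is minor-monotone, tw(G) ≥ tw(K_{4}) = 3. Therefore the treewidth is 3.

3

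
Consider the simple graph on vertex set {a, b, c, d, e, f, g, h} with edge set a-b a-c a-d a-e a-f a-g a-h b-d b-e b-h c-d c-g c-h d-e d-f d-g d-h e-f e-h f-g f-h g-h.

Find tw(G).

A width-4 tree decomposition is:
Bags: B1 = {a, c, d, g, h}  B2 = {a, d, f, g, h}  B3 = {a, d, e, f, h}  B4 = {a, b, d, e, h}
Tree: B1–B2, B2–B3, B3–B4
Each bag holds 5 vertices, so the decomposition has width 4, which upper-bounds the treewidth. On the other hand G contains the 5-clique {a, c, d, g, h}. A clique must lie in a single bag of any decomposition, so no decomposition can have width below 4. Combining the bounds, tw(G) = 4.

4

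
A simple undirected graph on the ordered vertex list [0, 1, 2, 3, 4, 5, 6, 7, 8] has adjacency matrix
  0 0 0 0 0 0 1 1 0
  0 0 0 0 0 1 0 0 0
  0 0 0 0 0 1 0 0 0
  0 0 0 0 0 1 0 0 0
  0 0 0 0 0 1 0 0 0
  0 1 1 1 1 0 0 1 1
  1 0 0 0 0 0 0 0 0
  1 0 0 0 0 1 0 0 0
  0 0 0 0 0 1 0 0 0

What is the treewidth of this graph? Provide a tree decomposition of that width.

The largest bag has 2 vertices, giving width 1; this decomposition certifies tw(G) ≤ 1. Since G has at least one edge (e.g. 3–5), it is not an edgeless graph, so tw(G) ≥ 1. The upper and lower bounds meet at 1, so that is the treewidth.

Treewidth 1.
Bags: B1 = {3, 5}  B2 = {5, 7}  B3 = {0, 7}  B4 = {2, 5}  B5 = {1, 5}  B6 = {5, 8}  B7 = {4, 5}  B8 = {0, 6}
Tree: B1–B2, B2–B3, B2–B4, B4–B5, B2–B6, B4–B7, B3–B8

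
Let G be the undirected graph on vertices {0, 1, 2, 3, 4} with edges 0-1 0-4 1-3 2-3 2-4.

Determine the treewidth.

2

A width-2 tree decomposition is:
Bags: B1 = {0, 1, 3}  B2 = {0, 3, 4}  B3 = {2, 3, 4}
Tree: B1–B2, B2–B3
The largest bag has 3 vertices, giving width 2; this decomposition certifies tw(G) ≤ 2. Since 3–1–0–4–2–3 is a cycle in G, G is not acyclic. Forests are exactly the graphs of treewidth ≤ 1, so tw(G) ≥ 2. Combining the bounds, tw(G) = 2.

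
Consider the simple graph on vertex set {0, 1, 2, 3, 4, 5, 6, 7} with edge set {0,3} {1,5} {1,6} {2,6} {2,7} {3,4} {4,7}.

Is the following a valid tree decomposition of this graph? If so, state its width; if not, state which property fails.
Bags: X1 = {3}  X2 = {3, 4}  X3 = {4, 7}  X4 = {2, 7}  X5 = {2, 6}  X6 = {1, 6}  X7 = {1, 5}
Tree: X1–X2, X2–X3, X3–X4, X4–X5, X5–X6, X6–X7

A tree decomposition must satisfy three properties: every vertex lies in some bag; for every edge, both endpoints lie together in some bag; and for every vertex, the bags containing it form a connected subtree. Here vertex 0 appears in no bag, so the decomposition is invalid.

No — vertex 0 appears in no bag.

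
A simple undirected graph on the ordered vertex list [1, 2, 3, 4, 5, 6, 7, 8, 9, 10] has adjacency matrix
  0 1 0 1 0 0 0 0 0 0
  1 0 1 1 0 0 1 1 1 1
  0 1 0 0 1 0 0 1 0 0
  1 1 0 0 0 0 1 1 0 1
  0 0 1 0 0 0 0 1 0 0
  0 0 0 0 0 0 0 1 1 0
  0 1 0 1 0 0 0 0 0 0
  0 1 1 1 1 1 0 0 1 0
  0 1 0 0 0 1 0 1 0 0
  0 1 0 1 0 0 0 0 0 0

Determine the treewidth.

A width-2 tree decomposition is:
Bags: B1 = {2, 4, 8}  B2 = {2, 8, 9}  B3 = {2, 4, 10}  B4 = {6, 8, 9}  B5 = {1, 2, 4}  B6 = {2, 4, 7}  B7 = {2, 3, 8}  B8 = {3, 5, 8}
Tree: B1–B2, B1–B3, B2–B4, B3–B5, B5–B6, B1–B7, B7–B8
The largest bag has 3 vertices, giving width 2; this decomposition certifies tw(G) ≤ 2. On the other hand G contains the 3-clique {2, 8, 9}. A clique must lie in a single bag of any decomposition, so no decomposition can have width below 2. Therefore the treewidth is 2.

2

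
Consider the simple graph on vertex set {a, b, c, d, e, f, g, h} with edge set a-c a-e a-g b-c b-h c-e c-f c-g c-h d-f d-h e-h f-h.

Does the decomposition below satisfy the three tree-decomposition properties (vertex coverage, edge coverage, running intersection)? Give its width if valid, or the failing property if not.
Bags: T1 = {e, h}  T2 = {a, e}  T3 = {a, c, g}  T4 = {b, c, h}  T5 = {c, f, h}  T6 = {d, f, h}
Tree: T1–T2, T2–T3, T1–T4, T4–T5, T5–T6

No — edge (c,e) lies in no bag.

A tree decomposition must satisfy three properties: every vertex lies in some bag; for every edge, both endpoints lie together in some bag; and for every vertex, the bags containing it form a connected subtree. Here edge (c,e) lies in no bag, so the decomposition is invalid.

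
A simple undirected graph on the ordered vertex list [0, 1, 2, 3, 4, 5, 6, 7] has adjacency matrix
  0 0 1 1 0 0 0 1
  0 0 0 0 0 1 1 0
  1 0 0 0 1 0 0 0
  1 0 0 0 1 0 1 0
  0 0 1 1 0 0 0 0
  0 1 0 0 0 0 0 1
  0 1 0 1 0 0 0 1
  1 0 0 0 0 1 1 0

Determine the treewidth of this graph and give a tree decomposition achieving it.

Treewidth 2.
One such decomposition:
Bags: B1 = {0, 2, 4}  B2 = {0, 3, 4}  B3 = {0, 3, 7}  B4 = {3, 6, 7}  B5 = {5, 6, 7}  B6 = {1, 5, 6}
Tree: B1–B2, B2–B3, B3–B4, B4–B5, B5–B6

Every bag has size at most 3, so the width is 3 − 1 = 2 and tw(G) ≤ 2. Since 2–4–3–0–2 is a cycle in G, G is not acyclic. Forests are exactly the graphs of treewidth ≤ 1, so tw(G) ≥ 2. Therefore the treewidth is 2.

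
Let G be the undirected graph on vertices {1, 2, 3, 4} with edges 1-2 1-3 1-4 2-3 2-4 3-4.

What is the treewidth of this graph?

3

A width-3 tree decomposition is:
Bags: B1 = {1, 2, 3, 4}
Tree: (single bag)
A single bag containing all 4 vertices is trivially a valid decomposition of width 3. On the other hand G contains the 4-clique {1, 2, 3, 4}. A clique must lie in a single bag of any decomposition, so no decomposition can have width below 3. Therefore the treewidth is 3.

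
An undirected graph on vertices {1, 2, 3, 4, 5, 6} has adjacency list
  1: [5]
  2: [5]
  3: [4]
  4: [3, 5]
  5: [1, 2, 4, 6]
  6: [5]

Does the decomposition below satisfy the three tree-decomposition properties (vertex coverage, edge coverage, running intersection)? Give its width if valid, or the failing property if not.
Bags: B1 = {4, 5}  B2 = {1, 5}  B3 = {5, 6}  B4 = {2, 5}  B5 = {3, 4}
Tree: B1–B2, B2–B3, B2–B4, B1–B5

Checking the three conditions: (i) the bags cover all of {1, 2, 3, 4, 5, 6}; (ii) for each edge, some bag contains both endpoints; (iii) the bags containing any fixed vertex form a subtree. All hold, so the decomposition is valid with width 2 − 1 = 1.

Yes; width 1.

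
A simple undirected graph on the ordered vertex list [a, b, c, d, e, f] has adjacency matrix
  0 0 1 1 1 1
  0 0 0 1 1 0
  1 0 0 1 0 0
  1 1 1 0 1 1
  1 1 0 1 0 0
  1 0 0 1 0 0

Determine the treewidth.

2

A width-2 tree decomposition is:
Bags: B1 = {a, c, d}  B2 = {a, d, e}  B3 = {a, d, f}  B4 = {b, d, e}
Tree: B1–B2, B1–B3, B2–B4
Each bag holds 3 vertices, so the decomposition has width 2, which upper-bounds the treewidth. Conversely, {a, d, e} is a clique of size 3, and the vertices of any clique must share a bag in every tree decomposition; so some bag has ≥ 3 vertices and tw(G) ≥ 2. Combining the bounds, tw(G) = 2.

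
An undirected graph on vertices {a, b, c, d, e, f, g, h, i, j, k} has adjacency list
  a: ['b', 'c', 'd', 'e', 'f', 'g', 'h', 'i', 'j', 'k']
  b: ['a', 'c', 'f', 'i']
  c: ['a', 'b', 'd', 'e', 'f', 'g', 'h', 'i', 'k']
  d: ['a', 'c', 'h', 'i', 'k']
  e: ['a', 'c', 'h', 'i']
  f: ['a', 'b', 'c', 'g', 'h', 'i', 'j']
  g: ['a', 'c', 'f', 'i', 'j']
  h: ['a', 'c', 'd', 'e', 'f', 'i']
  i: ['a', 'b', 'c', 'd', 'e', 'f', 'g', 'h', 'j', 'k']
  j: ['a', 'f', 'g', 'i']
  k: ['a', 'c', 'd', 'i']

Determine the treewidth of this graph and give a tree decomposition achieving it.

Each bag holds 5 vertices, so the decomposition has width 4, which upper-bounds the treewidth. On the other hand G contains the 5-clique {a, f, g, i, j}. A clique must lie in a single bag of any decomposition, so no decomposition can have width below 4. Hence tw(G) = 4 exactly.

Treewidth 4.
One optimal decomposition is:
Bags: B1 = {a, c, f, g, i}  B2 = {a, c, f, h, i}  B3 = {a, b, c, f, i}  B4 = {a, f, g, i, j}  B5 = {a, c, e, h, i}  B6 = {a, c, d, h, i}  B7 = {a, c, d, i, k}
Tree: B1–B2, B2–B3, B1–B4, B2–B5, B5–B6, B6–B7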